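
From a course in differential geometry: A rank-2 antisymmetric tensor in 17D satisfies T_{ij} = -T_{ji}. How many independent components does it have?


An antisymmetric rank-2 tensor satisfies A_{ij} = -A_{ji}, so diagonal entries are zero.
The independent components are the upper-triangular entries: C(n, 2) = n(n-1)/2.
n = 17
C(17, 2) = 17 * 16 / 2 = 272 / 2 = 136

136


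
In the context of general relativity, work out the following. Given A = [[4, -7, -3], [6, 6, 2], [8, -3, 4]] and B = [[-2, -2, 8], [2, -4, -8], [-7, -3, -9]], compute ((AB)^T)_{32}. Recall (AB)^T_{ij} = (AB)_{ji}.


(AB)^T_{ij} = (AB)_{ji} = sum_k A_{jk} B_{ki}.
For i=3, j=2 we need (AB)_{23}:
A_{21} * B_{13} = 6 * 8 = 48
A_{22} * B_{23} = 6 * -8 = -48
A_{23} * B_{33} = 2 * -9 = -18
Sum = 48 + -48 + -18 = -18

-18


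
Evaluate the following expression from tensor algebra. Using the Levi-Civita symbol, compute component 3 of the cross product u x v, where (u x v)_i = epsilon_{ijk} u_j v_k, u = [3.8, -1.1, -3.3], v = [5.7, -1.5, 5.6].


(u x v)_3 = sum_{j,k} epsilon_{3jk} u_j v_k. Only permutations of (1,2,3) contribute; the two non-zero terms are:
eps_{312} u_1 v_2 = 1 * 3.8 * -1.5 = -5.7
eps_{321} u_2 v_1 = -1 * -1.1 * 5.7 = 6.27
(u x v)_3 = 0.57

0.57


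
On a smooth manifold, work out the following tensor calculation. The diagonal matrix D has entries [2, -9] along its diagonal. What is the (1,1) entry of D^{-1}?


For a diagonal matrix, the inverse has entries (D^{-1})_{ii} = 1/d_{ii}.
The diagonal entries are: d_{11} = 2, d_{22} = -9
We need (D^{-1})_{11} = 1/d_{11} = 1/2 = 1/2

1/2


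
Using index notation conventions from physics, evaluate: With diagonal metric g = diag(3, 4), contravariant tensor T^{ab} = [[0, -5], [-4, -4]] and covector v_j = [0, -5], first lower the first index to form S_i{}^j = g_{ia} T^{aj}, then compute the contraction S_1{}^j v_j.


Step 1: lower the first index. For a diagonal metric, g_{ia} T^{aj} = g_{ii} T^{ij} (no sum on i).
g_{11} = 3
S_1{}^1 = 3 * T^{11} = 3 * 0 = 0
S_1{}^2 = 3 * T^{12} = 3 * -5 = -15
Step 2: contract S_1{}^j with v_j.
S_1{}^1 * v_1 = 0 * 0 = 0
S_1{}^2 * v_2 = -15 * -5 = 75
Result = 0 + 75 = 75

75


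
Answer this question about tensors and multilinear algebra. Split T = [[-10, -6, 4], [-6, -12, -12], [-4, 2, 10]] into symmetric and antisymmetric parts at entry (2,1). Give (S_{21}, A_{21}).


T_{21} = -6
T_{12} = -6
S_{21} = (-6 + -6)/2 = -12/2 = -6
A_{21} = (-6 - -6)/2 = 0/2 = 0
Check: S + A = -6 + 0 = -6 = T_{21}.

(-6, 0)


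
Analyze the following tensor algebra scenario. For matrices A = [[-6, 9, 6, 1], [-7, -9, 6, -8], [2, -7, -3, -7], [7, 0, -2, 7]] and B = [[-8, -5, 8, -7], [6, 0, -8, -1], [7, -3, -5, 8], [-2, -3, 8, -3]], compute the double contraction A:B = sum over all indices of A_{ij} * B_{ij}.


A:B = sum over all i,j of A_{ij} * B_{ij}.
Row 1: -6*-8=48, 9*-5=-45, 6*8=48, 1*-7=-7 => row sum = 44
Row 2: -7*6=-42, -9*0=0, 6*-8=-48, -8*-1=8 => row sum = -82
Row 3: 2*7=14, -7*-3=21, -3*-5=15, -7*8=-56 => row sum = -6
Row 4: 7*-2=-14, 0*-3=0, -2*8=-16, 7*-3=-21 => row sum = -51
Total = 44 + -82 + -6 + -51 = -95

-95


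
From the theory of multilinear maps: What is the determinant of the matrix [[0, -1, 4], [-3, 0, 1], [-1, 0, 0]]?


Expanding along the first row, det(A) = a11*M_11 - a12*M_12 + a13*M_13, where M_1j is the (1,j) minor.
Minor M_11 = 0*0 - 1*0 = 0
Minor M_12 = -3*0 - 1*-1 = 1
Minor M_13 = -3*0 - 0*-1 = 0
det = 0*(0) - -1*(1) + 4*(0)
    = 0 - -1 + 0
    = 1

1


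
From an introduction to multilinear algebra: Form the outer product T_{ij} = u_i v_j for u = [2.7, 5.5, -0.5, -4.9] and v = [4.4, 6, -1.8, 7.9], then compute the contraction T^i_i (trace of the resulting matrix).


The outer product gives T_{ij} = u_i v_j.
The trace (contraction) is Tr(T) = sum_i T_{ii} = sum_i u_i v_i.
Diagonal entries:
T_{11} = u_1 * v_1 = 2.7 * 4.4 = 11.88
T_{22} = u_2 * v_2 = 5.5 * 6 = 33
T_{33} = u_3 * v_3 = -0.5 * -1.8 = 0.9
T_{44} = u_4 * v_4 = -4.9 * 7.9 = -38.71
Tr(T) = 11.88 + 33 + 0.9 + -38.71 = 7.07

7.07


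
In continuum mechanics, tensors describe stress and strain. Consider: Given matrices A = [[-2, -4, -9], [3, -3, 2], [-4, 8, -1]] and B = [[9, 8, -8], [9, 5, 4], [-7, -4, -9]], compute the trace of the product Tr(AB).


Tr(AB) = sum_i (AB)_{ii} where (AB)_{ii} = sum_k A_{ik} B_{ki}.
(AB)_{11} = -2*9 + -4*9 + -9*-7 = 9
(AB)_{22} = 3*8 + -3*5 + 2*-4 = 1
(AB)_{33} = -4*-8 + 8*4 + -1*-9 = 73
Tr(AB) = 9 + 1 + 73 = 83

83


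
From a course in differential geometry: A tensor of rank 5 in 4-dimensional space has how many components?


The number of components of a rank-r tensor in d dimensions is d^r.
Here d = 4 and r = 5.
4^5 = 1024

1024


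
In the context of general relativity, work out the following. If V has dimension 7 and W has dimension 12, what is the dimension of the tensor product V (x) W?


The dimension of a tensor product is the product of dimensions.
dim(V) = 7, dim(W) = 12
dim(V (x) W) = 7 * 12 = 84

84


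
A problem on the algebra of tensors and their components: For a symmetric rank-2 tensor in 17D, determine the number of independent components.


A symmetric rank-2 tensor in d dimensions has d(d+1)/2 independent components.
d = 17
d(d+1)/2 = 17 * 18 / 2 = 306 / 2 = 153

153


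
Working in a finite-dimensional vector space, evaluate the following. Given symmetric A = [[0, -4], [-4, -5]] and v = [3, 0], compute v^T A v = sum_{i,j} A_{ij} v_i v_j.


First compute Av:
(Av)_1 = 0*3 + -4*0 = 0
(Av)_2 = -4*3 + -5*0 = -12
Av = [0, -12]
Then v^T (Av) = 3*0 + 0*-12
= 0 + 0 = 0

0


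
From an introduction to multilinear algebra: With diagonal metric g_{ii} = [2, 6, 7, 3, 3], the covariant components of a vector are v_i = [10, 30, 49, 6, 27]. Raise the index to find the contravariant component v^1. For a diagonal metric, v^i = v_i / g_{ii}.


To raise an index with a diagonal metric: v^i = v_i / g_{ii}.
For index 1: v_1 = 10, g_{11} = 2
v^1 = 10 / 2 = 5

5


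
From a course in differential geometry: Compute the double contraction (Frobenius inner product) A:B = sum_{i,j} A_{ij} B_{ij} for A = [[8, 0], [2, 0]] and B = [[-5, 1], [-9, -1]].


A:B = sum over all i,j of A_{ij} * B_{ij}.
Row 1: 8*-5=-40, 0*1=0 => row sum = -40
Row 2: 2*-9=-18, 0*-1=0 => row sum = -18
Total = -40 + -18 = -58

-58


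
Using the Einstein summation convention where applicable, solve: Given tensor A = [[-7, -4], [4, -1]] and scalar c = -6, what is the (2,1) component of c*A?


Scalar multiplication: (cA)_{ij} = c * A_{ij}.
c = -6
A_{21} = 4
(cA)_{21} = -6 * 4 = -24

-24


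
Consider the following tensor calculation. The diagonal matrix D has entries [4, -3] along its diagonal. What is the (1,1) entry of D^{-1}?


For a diagonal matrix, the inverse has entries (D^{-1})_{ii} = 1/d_{ii}.
The diagonal entries are: d_{11} = 4, d_{22} = -3
We need (D^{-1})_{11} = 1/d_{11} = 1/4 = 1/4

1/4


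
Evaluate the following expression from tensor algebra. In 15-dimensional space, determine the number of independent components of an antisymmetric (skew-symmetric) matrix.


An antisymmetric rank-2 tensor satisfies A_{ij} = -A_{ji}, so diagonal entries are zero.
The independent components are the upper-triangular entries: C(n, 2) = n(n-1)/2.
n = 15
C(15, 2) = 15 * 14 / 2 = 210 / 2 = 105

105


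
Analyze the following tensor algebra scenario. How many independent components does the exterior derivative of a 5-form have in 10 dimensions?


The exterior derivative of a p-form is a (p+1)-form.
Its number of independent components is C(n, p+1).
n = 10, p+1 = 6
C(10, 6) = 210

210


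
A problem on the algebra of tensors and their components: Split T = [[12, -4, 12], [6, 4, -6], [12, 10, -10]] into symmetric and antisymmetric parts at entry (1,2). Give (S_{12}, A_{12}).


T_{12} = -4
T_{21} = 6
S_{12} = (-4 + 6)/2 = 2/2 = 1
A_{12} = (-4 - 6)/2 = -10/2 = -5
Check: S + A = 1 + -5 = -4 = T_{12}.

(1, -5)


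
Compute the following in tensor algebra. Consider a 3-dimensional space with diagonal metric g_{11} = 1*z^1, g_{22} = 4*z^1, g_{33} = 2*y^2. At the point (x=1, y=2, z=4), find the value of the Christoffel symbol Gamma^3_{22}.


For a diagonal metric, Gamma^k_{ij} = (1/2) g^{kk} (dg_{ik}/dx_j + dg_{jk}/dx_i - dg_{ij}/dx_k).
The metric is diagonal, so g_{ab} = 0 for a != b.
At the given point: g_{11} = 4, g_{22} = 16, g_{33} = 8
g^{33} = 1/8
dg_{23}/dx_2 = 0 (off-diagonal)
dg_{23}/dx_2 = 0 (off-diagonal)
dg_{22}/dx_3 = dg_{22}/dx_3 = 4
Numerator = 0 + 0 - 4 = -4
Gamma^3_{22} = -4 / (2 * 8) = -1/4

-1/4


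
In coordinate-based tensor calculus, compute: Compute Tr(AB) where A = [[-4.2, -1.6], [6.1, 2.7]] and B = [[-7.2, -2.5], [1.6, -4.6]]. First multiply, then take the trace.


Tr(AB) = sum_i (AB)_{ii} where (AB)_{ii} = sum_k A_{ik} B_{ki}.
(AB)_{11} = -4.2*-7.2 + -1.6*1.6 = 27.68
(AB)_{22} = 6.1*-2.5 + 2.7*-4.6 = -27.67
Tr(AB) = 27.68 + -27.67 = 0.01

0.01


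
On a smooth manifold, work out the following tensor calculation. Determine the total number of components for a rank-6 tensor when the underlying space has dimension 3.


The number of components of a rank-r tensor in d dimensions is d^r.
Here d = 3 and r = 6.
3^6 = 729

729


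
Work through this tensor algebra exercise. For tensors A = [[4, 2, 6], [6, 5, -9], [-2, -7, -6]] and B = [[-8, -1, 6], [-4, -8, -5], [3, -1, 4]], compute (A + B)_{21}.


Tensor addition is component-wise: (A + B)_{ij} = A_{ij} + B_{ij}.
A_{21} = 6
B_{21} = -4
(A + B)_{21} = 6 + -4 = 2

2


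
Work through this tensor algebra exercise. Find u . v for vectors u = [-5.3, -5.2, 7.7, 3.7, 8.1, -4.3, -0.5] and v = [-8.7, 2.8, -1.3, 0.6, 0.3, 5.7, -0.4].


The inner product u . v = sum of u_i * v_i.
Term-by-term: -5.3 * -8.7, -5.2 * 2.8, 7.7 * -1.3, 3.7 * 0.6, 8.1 * 0.3, -4.3 * 5.7, -0.5 * -0.4
Products: 46.11, -14.56, -10.01, 2.22, 2.43, -24.51, 0.2
Sum = 46.11 + -14.56 + -10.01 + 2.22 + 2.43 + -24.51 + 0.2 = 1.88

1.88


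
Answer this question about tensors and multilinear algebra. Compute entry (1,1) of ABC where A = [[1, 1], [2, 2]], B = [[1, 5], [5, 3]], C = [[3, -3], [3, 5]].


(ABC)_{11} = sum_m (AB)_{1m} C_{m1}. First compute row 1 of AB.
(AB)_{11} = 1*1 + 1*5 = 6
(AB)_{12} = 1*5 + 1*3 = 8
Now contract with column 1 of C:
(AB)_{11} * C_{11} = 6 * 3 = 18
(AB)_{12} * C_{21} = 8 * 3 = 24
(ABC)_{11} = 18 + 24 = 42

42


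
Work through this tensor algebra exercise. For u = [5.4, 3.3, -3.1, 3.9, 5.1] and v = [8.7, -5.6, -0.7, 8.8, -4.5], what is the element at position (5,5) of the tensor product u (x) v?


The outer product entry T_{ij} = u_i * v_j.
We need i=5, j=5.
u_5 = 5.1, v_5 = -4.5
T_{5,5} = 5.1 * -4.5 = -22.95

-22.95


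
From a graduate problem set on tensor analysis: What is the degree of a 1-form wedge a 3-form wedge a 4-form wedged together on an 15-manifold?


The degree of a wedge product is the sum of the degrees of the individual forms.
Degrees: 1, 3, 4
Total degree = 1 + 3 + 4 = 8

8


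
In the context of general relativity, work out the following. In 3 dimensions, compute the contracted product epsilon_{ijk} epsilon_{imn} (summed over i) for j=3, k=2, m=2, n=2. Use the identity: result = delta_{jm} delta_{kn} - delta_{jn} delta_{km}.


Using the identity: epsilon_{ijk} epsilon_{imn} = delta_{jm} delta_{kn} - delta_{jn} delta_{km}.
delta_{32} = 0
delta_{22} = 1
delta_{32} = 0
delta_{22} = 1
Result = 0 * 1 - 0 * 1 = 0 - 0 = 0

0


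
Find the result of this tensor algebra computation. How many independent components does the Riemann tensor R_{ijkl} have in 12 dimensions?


The Riemann tensor in d dimensions has d^2(d^2 - 1)/12 independent components.
d = 12, so d^2 = 144
d^2 - 1 = 143
d^2(d^2 - 1) = 144 * 143 = 20592
Divide by 12: 20592 / 12 = 1716

1716


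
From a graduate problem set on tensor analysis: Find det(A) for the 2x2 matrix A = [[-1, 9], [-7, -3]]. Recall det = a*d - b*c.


For a 2x2 matrix [[a, b], [c, d]], det = a*d - b*c.
a = -1, b = 9, c = -7, d = -3
a*d = -1 * -3 = 3
b*c = 9 * -7 = -63
det = 3 - -63 = 66

66


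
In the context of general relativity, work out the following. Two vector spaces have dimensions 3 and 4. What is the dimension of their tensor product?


The dimension of a tensor product is the product of dimensions.
dim(V) = 3, dim(W) = 4
dim(V (x) W) = 3 * 4 = 12

12


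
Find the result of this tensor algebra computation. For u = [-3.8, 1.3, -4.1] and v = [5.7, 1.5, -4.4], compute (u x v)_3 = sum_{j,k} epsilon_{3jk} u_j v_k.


(u x v)_3 = sum_{j,k} epsilon_{3jk} u_j v_k. Only permutations of (1,2,3) contribute; the two non-zero terms are:
eps_{312} u_1 v_2 = 1 * -3.8 * 1.5 = -5.7
eps_{321} u_2 v_1 = -1 * 1.3 * 5.7 = -7.41
(u x v)_3 = -13.11

-13.11


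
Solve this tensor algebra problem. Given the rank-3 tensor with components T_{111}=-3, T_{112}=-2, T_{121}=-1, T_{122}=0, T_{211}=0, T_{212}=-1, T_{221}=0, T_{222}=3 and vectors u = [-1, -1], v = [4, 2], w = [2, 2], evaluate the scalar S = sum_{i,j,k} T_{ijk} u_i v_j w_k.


S = sum over i,j,k of T_{ijk} u_i v_j w_k. Expanding all 8 terms:
T_{111}*u_1*v_1*w_1 = -3*-1*4*2 = 24  (running total: 24)
T_{112}*u_1*v_1*w_2 = -2*-1*4*2 = 16  (running total: 40)
T_{121}*u_1*v_2*w_1 = -1*-1*2*2 = 4  (running total: 44)
T_{122}*u_1*v_2*w_2 = 0*-1*2*2 = 0  (running total: 44)
T_{211}*u_2*v_1*w_1 = 0*-1*4*2 = 0  (running total: 44)
T_{212}*u_2*v_1*w_2 = -1*-1*4*2 = 8  (running total: 52)
T_{221}*u_2*v_2*w_1 = 0*-1*2*2 = 0  (running total: 52)
T_{222}*u_2*v_2*w_2 = 3*-1*2*2 = -12  (running total: 40)
S = 40

40


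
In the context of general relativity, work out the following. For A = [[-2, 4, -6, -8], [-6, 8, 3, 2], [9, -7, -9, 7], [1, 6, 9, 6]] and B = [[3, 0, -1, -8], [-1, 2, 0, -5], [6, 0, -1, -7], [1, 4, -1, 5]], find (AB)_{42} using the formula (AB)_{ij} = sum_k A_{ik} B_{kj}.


(AB)_{ij} = sum_k A_{ik} B_{kj}.
For i=4, j=2:
A_{41} * B_{12} = 1 * 0 = 0
A_{42} * B_{22} = 6 * 2 = 12
A_{43} * B_{32} = 9 * 0 = 0
A_{44} * B_{42} = 6 * 4 = 24
Sum = 0 + 12 + 0 + 24 = 36

36


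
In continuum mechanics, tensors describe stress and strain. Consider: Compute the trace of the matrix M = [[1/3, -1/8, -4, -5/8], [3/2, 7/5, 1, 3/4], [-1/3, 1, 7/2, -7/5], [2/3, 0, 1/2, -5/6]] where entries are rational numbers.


The trace is the sum of diagonal entries.
Diagonal: M[1,1] = 1/3, M[2,2] = 7/5, M[3,3] = 7/2, M[4,4] = -5/6
Tr(M) = 1/3 + 7/5 + 7/2 + -5/6
Computing step by step:
After adding M[1,1]: 1/3
After adding M[2,2]: 26/15
After adding M[3,3]: 157/30
After adding M[4,4]: 22/5
Tr(M) = 22/5

22/5


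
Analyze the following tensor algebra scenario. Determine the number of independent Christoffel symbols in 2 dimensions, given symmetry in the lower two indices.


Christoffel symbols Gamma^k_{ij} are symmetric in i,j, so there are d * d(d+1)/2 independent symbols.
d = 2
d(d+1)/2 = 2 * 3 / 2 = 3
Total = 2 * 3 = 6

6


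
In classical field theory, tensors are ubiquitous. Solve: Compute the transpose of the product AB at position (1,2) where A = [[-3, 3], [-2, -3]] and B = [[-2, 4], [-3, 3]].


(AB)^T_{ij} = (AB)_{ji} = sum_k A_{jk} B_{ki}.
For i=1, j=2 we need (AB)_{21}:
A_{21} * B_{11} = -2 * -2 = 4
A_{22} * B_{21} = -3 * -3 = 9
Sum = 4 + 9 = 13

13


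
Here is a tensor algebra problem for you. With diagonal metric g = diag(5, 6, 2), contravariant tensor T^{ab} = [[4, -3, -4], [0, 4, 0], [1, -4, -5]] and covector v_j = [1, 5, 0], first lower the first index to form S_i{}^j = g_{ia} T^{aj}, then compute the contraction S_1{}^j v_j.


Step 1: lower the first index. For a diagonal metric, g_{ia} T^{aj} = g_{ii} T^{ij} (no sum on i).
g_{11} = 5
S_1{}^1 = 5 * T^{11} = 5 * 4 = 20
S_1{}^2 = 5 * T^{12} = 5 * -3 = -15
S_1{}^3 = 5 * T^{13} = 5 * -4 = -20
Step 2: contract S_1{}^j with v_j.
S_1{}^1 * v_1 = 20 * 1 = 20
S_1{}^2 * v_2 = -15 * 5 = -75
S_1{}^3 * v_3 = -20 * 0 = 0
Result = 20 + -75 + 0 = -55

-55


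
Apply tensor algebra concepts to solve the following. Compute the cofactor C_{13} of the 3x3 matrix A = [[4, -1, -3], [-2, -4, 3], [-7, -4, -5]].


To find cofactor C_{13}, delete row 1 and column 3.
The resulting 2x2 submatrix is: [[-2, -4], [-7, -4]]
Minor M_{13} = -2*-4 - -4*-7
  = 8 - 28 = -20
Sign = (-1)^(1+3) = (-1)^4 = 1
Cofactor C_{13} = 1 * -20 = -20

-20


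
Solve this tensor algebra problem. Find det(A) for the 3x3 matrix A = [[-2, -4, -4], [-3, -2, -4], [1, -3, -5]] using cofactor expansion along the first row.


Expanding along the first row, det(A) = a11*M_11 - a12*M_12 + a13*M_13, where M_1j is the (1,j) minor.
Minor M_11 = -2*-5 - -4*-3 = -2
Minor M_12 = -3*-5 - -4*1 = 19
Minor M_13 = -3*-3 - -2*1 = 11
det = -2*(-2) - -4*(19) + -4*(11)
    = 4 - -76 + -44
    = 36

36


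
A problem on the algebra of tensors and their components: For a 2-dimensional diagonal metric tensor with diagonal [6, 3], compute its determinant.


For a diagonal metric, the determinant is the product of diagonal entries.
Diagonal entries: 6, 3
det(g) = 6 * 3 = 18

18


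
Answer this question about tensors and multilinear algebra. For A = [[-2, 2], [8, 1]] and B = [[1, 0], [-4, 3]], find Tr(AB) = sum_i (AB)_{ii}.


Tr(AB) = sum_i (AB)_{ii} where (AB)_{ii} = sum_k A_{ik} B_{ki}.
(AB)_{11} = -2*1 + 2*-4 = -10
(AB)_{22} = 8*0 + 1*3 = 3
Tr(AB) = -10 + 3 = -7

-7


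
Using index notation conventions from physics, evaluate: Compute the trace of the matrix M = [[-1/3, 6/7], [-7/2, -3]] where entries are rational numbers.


The trace is the sum of diagonal entries.
Diagonal: M[1,1] = -1/3, M[2,2] = -3
Tr(M) = -1/3 + -3
Computing step by step:
After adding M[1,1]: -1/3
After adding M[2,2]: -10/3
Tr(M) = -10/3

-10/3


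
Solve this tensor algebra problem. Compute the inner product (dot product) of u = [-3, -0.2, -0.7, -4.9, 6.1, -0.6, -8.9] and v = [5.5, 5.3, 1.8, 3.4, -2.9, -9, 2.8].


The inner product u . v = sum of u_i * v_i.
Term-by-term: -3 * 5.5, -0.2 * 5.3, -0.7 * 1.8, -4.9 * 3.4, 6.1 * -2.9, -0.6 * -9, -8.9 * 2.8
Products: -16.5, -1.06, -1.26, -16.66, -17.69, 5.4, -24.92
Sum = -16.5 + -1.06 + -1.26 + -16.66 + -17.69 + 5.4 + -24.92 = -72.69

-72.69


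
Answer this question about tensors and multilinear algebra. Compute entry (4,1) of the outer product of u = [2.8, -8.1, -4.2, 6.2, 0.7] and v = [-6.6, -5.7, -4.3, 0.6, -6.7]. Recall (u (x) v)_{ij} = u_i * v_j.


The outer product entry T_{ij} = u_i * v_j.
We need i=4, j=1.
u_4 = 6.2, v_1 = -6.6
T_{4,1} = 6.2 * -6.6 = -40.92

-40.92


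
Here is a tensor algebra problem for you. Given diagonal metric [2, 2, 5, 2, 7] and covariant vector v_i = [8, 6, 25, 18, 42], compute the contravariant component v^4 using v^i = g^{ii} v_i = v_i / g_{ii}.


To raise an index with a diagonal metric: v^i = v_i / g_{ii}.
For index 4: v_4 = 18, g_{44} = 2
v^4 = 18 / 2 = 9

9


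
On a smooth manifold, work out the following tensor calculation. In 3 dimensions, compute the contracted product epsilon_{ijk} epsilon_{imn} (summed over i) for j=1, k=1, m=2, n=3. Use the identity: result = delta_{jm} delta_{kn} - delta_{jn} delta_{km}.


Using the identity: epsilon_{ijk} epsilon_{imn} = delta_{jm} delta_{kn} - delta_{jn} delta_{km}.
delta_{12} = 0
delta_{13} = 0
delta_{13} = 0
delta_{12} = 0
Result = 0 * 0 - 0 * 0 = 0 - 0 = 0

0


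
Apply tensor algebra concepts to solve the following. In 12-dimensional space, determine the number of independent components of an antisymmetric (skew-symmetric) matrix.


An antisymmetric rank-2 tensor satisfies A_{ij} = -A_{ji}, so diagonal entries are zero.
The independent components are the upper-triangular entries: C(n, 2) = n(n-1)/2.
n = 12
C(12, 2) = 12 * 11 / 2 = 132 / 2 = 66

66


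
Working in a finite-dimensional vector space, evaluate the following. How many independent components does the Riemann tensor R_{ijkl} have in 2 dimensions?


The Riemann tensor in d dimensions has d^2(d^2 - 1)/12 independent components.
d = 2, so d^2 = 4
d^2 - 1 = 3
d^2(d^2 - 1) = 4 * 3 = 12
Divide by 12: 12 / 12 = 1

1


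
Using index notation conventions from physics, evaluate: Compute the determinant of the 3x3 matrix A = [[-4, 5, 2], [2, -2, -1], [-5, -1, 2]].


Expanding along the first row, det(A) = a11*M_11 - a12*M_12 + a13*M_13, where M_1j is the (1,j) minor.
Minor M_11 = -2*2 - -1*-1 = -5
Minor M_12 = 2*2 - -1*-5 = -1
Minor M_13 = 2*-1 - -2*-5 = -12
det = -4*(-5) - 5*(-1) + 2*(-12)
    = 20 - -5 + -24
    = 1

1


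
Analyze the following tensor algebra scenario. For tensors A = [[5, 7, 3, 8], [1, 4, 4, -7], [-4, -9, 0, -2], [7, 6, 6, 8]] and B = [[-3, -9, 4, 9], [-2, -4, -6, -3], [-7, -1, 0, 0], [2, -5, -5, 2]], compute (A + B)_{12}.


Tensor addition is component-wise: (A + B)_{ij} = A_{ij} + B_{ij}.
A_{12} = 7
B_{12} = -9
(A + B)_{12} = 7 + -9 = -2

-2


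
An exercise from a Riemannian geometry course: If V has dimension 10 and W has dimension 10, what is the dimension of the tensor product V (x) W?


The dimension of a tensor product is the product of dimensions.
dim(V) = 10, dim(W) = 10
dim(V (x) W) = 10 * 10 = 100

100


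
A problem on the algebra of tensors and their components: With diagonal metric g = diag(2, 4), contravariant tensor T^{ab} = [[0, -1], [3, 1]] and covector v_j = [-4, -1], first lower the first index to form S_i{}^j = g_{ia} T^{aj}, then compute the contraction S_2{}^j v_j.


Step 1: lower the first index. For a diagonal metric, g_{ia} T^{aj} = g_{ii} T^{ij} (no sum on i).
g_{22} = 4
S_2{}^1 = 4 * T^{21} = 4 * 3 = 12
S_2{}^2 = 4 * T^{22} = 4 * 1 = 4
Step 2: contract S_2{}^j with v_j.
S_2{}^1 * v_1 = 12 * -4 = -48
S_2{}^2 * v_2 = 4 * -1 = -4
Result = -48 + -4 = -52

-52


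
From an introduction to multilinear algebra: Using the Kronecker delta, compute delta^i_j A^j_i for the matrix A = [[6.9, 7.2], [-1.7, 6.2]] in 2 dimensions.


The contraction (trace) of a rank-2 tensor is the sum of its diagonal elements.
Diagonal entries: A[1,1] = 6.9, A[2,2] = 6.2
Tr(A) = 6.9 + 6.2 = 13.1

13.1


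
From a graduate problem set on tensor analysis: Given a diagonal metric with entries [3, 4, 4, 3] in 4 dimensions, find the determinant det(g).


For a diagonal metric, the determinant is the product of diagonal entries.
Diagonal entries: 3, 4, 4, 3
det(g) = 3 * 4 * 4 * 3 = 144

144


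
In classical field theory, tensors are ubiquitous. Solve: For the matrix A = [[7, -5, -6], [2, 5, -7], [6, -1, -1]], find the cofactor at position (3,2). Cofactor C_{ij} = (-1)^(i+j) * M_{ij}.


To find cofactor C_{32}, delete row 3 and column 2.
The resulting 2x2 submatrix is: [[7, -6], [2, -7]]
Minor M_{32} = 7*-7 - -6*2
  = -49 - -12 = -37
Sign = (-1)^(3+2) = (-1)^5 = -1
Cofactor C_{32} = -1 * -37 = 37

37


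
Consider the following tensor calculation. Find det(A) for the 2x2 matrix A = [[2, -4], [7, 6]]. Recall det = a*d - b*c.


For a 2x2 matrix [[a, b], [c, d]], det = a*d - b*c.
a = 2, b = -4, c = 7, d = 6
a*d = 2 * 6 = 12
b*c = -4 * 7 = -28
det = 12 - -28 = 40

40


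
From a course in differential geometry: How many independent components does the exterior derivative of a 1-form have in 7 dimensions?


The exterior derivative of a p-form is a (p+1)-form.
Its number of independent components is C(n, p+1).
n = 7, p+1 = 2
C(7, 2) = 21

21


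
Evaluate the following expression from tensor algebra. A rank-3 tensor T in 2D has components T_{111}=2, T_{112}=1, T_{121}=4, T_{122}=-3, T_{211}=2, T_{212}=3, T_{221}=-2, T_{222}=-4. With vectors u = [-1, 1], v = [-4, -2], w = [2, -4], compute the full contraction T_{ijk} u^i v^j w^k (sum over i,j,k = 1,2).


S = sum over i,j,k of T_{ijk} u_i v_j w_k. Expanding all 8 terms:
T_{111}*u_1*v_1*w_1 = 2*-1*-4*2 = 16  (running total: 16)
T_{112}*u_1*v_1*w_2 = 1*-1*-4*-4 = -16  (running total: 0)
T_{121}*u_1*v_2*w_1 = 4*-1*-2*2 = 16  (running total: 16)
T_{122}*u_1*v_2*w_2 = -3*-1*-2*-4 = 24  (running total: 40)
T_{211}*u_2*v_1*w_1 = 2*1*-4*2 = -16  (running total: 24)
T_{212}*u_2*v_1*w_2 = 3*1*-4*-4 = 48  (running total: 72)
T_{221}*u_2*v_2*w_1 = -2*1*-2*2 = 8  (running total: 80)
T_{222}*u_2*v_2*w_2 = -4*1*-2*-4 = -32  (running total: 48)
S = 48

48


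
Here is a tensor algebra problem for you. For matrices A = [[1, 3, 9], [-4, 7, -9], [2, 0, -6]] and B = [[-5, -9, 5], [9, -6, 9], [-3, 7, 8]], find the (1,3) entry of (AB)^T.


(AB)^T_{ij} = (AB)_{ji} = sum_k A_{jk} B_{ki}.
For i=1, j=3 we need (AB)_{31}:
A_{31} * B_{11} = 2 * -5 = -10
A_{32} * B_{21} = 0 * 9 = 0
A_{33} * B_{31} = -6 * -3 = 18
Sum = -10 + 0 + 18 = 8

8


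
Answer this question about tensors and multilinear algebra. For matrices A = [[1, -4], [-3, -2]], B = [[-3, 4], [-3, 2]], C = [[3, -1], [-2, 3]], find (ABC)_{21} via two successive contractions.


(ABC)_{21} = sum_m (AB)_{2m} C_{m1}. First compute row 2 of AB.
(AB)_{21} = -3*-3 + -2*-3 = 15
(AB)_{22} = -3*4 + -2*2 = -16
Now contract with column 1 of C:
(AB)_{21} * C_{11} = 15 * 3 = 45
(AB)_{22} * C_{21} = -16 * -2 = 32
(ABC)_{21} = 45 + 32 = 77

77


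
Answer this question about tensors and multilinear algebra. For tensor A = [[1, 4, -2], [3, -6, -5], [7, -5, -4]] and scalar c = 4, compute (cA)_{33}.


Scalar multiplication: (cA)_{ij} = c * A_{ij}.
c = 4
A_{33} = -4
(cA)_{33} = 4 * -4 = -16

-16


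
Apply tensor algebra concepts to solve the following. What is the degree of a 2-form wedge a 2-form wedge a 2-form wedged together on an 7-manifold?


The degree of a wedge product is the sum of the degrees of the individual forms.
Degrees: 2, 2, 2
Total degree = 2 + 2 + 2 = 6

6


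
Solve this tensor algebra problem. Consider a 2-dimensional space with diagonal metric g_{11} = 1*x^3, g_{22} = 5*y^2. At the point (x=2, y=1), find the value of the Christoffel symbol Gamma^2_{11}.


For a diagonal metric, Gamma^k_{ij} = (1/2) g^{kk} (dg_{ik}/dx_j + dg_{jk}/dx_i - dg_{ij}/dx_k).
The metric is diagonal, so g_{ab} = 0 for a != b.
At the given point: g_{11} = 8, g_{22} = 5
g^{22} = 1/5
dg_{12}/dx_1 = 0 (off-diagonal)
dg_{12}/dx_1 = 0 (off-diagonal)
dg_{11}/dx_2 = dg_{11}/dx_2 = 0
Numerator = 0 + 0 - 0 = 0
Gamma^2_{11} = 0 / (2 * 5) = 0

0


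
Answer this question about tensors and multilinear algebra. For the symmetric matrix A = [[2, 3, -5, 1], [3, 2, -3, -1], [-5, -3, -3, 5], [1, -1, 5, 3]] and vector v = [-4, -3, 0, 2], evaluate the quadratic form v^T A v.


First compute Av:
(Av)_1 = 2*-4 + 3*-3 + -5*0 + 1*2 = -15
(Av)_2 = 3*-4 + 2*-3 + -3*0 + -1*2 = -20
(Av)_3 = -5*-4 + -3*-3 + -3*0 + 5*2 = 39
(Av)_4 = 1*-4 + -1*-3 + 5*0 + 3*2 = 5
Av = [-15, -20, 39, 5]
Then v^T (Av) = -4*-15 + -3*-20 + 0*39 + 2*5
= 60 + 60 + 0 + 10 = 130

130


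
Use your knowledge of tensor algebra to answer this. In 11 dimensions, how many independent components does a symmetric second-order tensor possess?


A symmetric rank-2 tensor in d dimensions has d(d+1)/2 independent components.
d = 11
d(d+1)/2 = 11 * 12 / 2 = 132 / 2 = 66

66


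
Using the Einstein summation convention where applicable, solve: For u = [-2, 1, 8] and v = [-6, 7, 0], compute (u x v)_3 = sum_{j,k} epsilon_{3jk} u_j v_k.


(u x v)_3 = sum_{j,k} epsilon_{3jk} u_j v_k. Only permutations of (1,2,3) contribute; the two non-zero terms are:
eps_{312} u_1 v_2 = 1 * -2 * 7 = -14
eps_{321} u_2 v_1 = -1 * 1 * -6 = 6
(u x v)_3 = -8

-8


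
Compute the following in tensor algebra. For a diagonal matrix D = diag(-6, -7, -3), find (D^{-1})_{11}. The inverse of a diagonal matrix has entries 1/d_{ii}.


For a diagonal matrix, the inverse has entries (D^{-1})_{ii} = 1/d_{ii}.
The diagonal entries are: d_{11} = -6, d_{22} = -7, d_{33} = -3
We need (D^{-1})_{11} = 1/d_{11} = 1/-6 = -1/6

-1/6


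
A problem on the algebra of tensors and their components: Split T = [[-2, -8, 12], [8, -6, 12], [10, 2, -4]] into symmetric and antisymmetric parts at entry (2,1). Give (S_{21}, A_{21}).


T_{21} = 8
T_{12} = -8
S_{21} = (8 + -8)/2 = 0/2 = 0
A_{21} = (8 - -8)/2 = 16/2 = 8
Check: S + A = 0 + 8 = 8 = T_{21}.

(0, 8)


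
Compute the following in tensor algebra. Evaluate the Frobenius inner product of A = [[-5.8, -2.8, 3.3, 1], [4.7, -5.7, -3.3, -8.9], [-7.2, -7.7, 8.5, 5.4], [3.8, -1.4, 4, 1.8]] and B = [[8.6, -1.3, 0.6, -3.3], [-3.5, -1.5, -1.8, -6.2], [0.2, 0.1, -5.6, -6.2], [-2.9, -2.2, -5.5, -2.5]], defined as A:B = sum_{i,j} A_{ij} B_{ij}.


A:B = sum over all i,j of A_{ij} * B_{ij}.
Row 1: -5.8*8.6=-49.88, -2.8*-1.3=3.64, 3.3*0.6=1.98, 1*-3.3=-3.3 => row sum = -47.56
Row 2: 4.7*-3.5=-16.45, -5.7*-1.5=8.55, -3.3*-1.8=5.94, -8.9*-6.2=55.18 => row sum = 53.22
Row 3: -7.2*0.2=-1.44, -7.7*0.1=-0.77, 8.5*-5.6=-47.6, 5.4*-6.2=-33.48 => row sum = -83.29
Row 4: 3.8*-2.9=-11.02, -1.4*-2.2=3.08, 4*-5.5=-22, 1.8*-2.5=-4.5 => row sum = -34.44
Total = -47.56 + 53.22 + -83.29 + -34.44 = -112.07

-112.07


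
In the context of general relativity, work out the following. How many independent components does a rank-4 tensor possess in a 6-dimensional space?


The number of components of a rank-r tensor in d dimensions is d^r.
Here d = 6 and r = 4.
6^4 = 1296

1296


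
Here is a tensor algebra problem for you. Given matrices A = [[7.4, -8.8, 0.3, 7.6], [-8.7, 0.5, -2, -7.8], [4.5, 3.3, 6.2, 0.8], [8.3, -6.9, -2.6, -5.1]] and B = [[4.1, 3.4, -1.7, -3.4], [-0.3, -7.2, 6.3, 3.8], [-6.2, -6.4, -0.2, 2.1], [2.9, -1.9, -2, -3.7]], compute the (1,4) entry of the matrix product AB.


(AB)_{ij} = sum_k A_{ik} B_{kj}.
For i=1, j=4:
A_{11} * B_{14} = 7.4 * -3.4 = -25.16
A_{12} * B_{24} = -8.8 * 3.8 = -33.44
A_{13} * B_{34} = 0.3 * 2.1 = 0.63
A_{14} * B_{44} = 7.6 * -3.7 = -28.12
Sum = -25.16 + -33.44 + 0.63 + -28.12 = -86.09

-86.09


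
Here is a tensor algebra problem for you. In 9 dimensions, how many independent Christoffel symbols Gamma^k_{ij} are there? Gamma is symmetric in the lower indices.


Christoffel symbols Gamma^k_{ij} are symmetric in i,j, so there are d * d(d+1)/2 independent symbols.
d = 9
d(d+1)/2 = 9 * 10 / 2 = 45
Total = 9 * 45 = 405

405


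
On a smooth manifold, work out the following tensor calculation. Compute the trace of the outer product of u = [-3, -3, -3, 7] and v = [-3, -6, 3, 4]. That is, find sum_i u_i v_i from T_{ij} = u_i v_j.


The outer product gives T_{ij} = u_i v_j.
The trace (contraction) is Tr(T) = sum_i T_{ii} = sum_i u_i v_i.
Diagonal entries:
T_{11} = u_1 * v_1 = -3 * -3 = 9
T_{22} = u_2 * v_2 = -3 * -6 = 18
T_{33} = u_3 * v_3 = -3 * 3 = -9
T_{44} = u_4 * v_4 = 7 * 4 = 28
Tr(T) = 9 + 18 + -9 + 28 = 46

46


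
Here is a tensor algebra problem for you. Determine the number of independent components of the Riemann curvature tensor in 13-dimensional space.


The Riemann tensor in d dimensions has d^2(d^2 - 1)/12 independent components.
d = 13, so d^2 = 169
d^2 - 1 = 168
d^2(d^2 - 1) = 169 * 168 = 28392
Divide by 12: 28392 / 12 = 2366

2366


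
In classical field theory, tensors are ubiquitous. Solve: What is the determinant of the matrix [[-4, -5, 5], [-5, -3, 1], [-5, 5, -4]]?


Expanding along the first row, det(A) = a11*M_11 - a12*M_12 + a13*M_13, where M_1j is the (1,j) minor.
Minor M_11 = -3*-4 - 1*5 = 7
Minor M_12 = -5*-4 - 1*-5 = 25
Minor M_13 = -5*5 - -3*-5 = -40
det = -4*(7) - -5*(25) + 5*(-40)
    = -28 - -125 + -200
    = -103

-103


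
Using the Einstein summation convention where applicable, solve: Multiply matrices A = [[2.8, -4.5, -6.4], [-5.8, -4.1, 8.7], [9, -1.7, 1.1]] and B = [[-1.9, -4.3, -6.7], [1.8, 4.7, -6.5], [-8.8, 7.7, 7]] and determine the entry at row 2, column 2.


(AB)_{ij} = sum_k A_{ik} B_{kj}.
For i=2, j=2:
A_{21} * B_{12} = -5.8 * -4.3 = 24.94
A_{22} * B_{22} = -4.1 * 4.7 = -19.27
A_{23} * B_{32} = 8.7 * 7.7 = 66.99
Sum = 24.94 + -19.27 + 66.99 = 72.66

72.66


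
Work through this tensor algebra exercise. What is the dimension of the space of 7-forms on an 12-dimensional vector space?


The dimension of the space of p-forms on an n-dimensional space is C(n, p).
n = 12, p = 7
C(12, 7) = 12! / (7! * 5!) = 792

792


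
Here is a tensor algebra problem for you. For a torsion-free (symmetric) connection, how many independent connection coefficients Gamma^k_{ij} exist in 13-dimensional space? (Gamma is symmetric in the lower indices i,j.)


Christoffel symbols Gamma^k_{ij} are symmetric in i,j, so there are d * d(d+1)/2 independent symbols.
d = 13
d(d+1)/2 = 13 * 14 / 2 = 91
Total = 13 * 91 = 1183

1183


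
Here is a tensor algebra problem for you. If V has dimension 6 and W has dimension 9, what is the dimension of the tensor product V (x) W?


The dimension of a tensor product is the product of dimensions.
dim(V) = 6, dim(W) = 9
dim(V (x) W) = 6 * 9 = 54

54


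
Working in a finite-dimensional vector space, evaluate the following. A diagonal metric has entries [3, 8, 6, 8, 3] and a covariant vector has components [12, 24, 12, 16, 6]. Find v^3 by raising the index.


To raise an index with a diagonal metric: v^i = v_i / g_{ii}.
For index 3: v_3 = 12, g_{33} = 6
v^3 = 12 / 6 = 2

2


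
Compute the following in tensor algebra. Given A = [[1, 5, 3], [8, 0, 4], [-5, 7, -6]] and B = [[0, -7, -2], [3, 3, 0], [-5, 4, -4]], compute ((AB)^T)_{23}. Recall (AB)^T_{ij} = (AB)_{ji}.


(AB)^T_{ij} = (AB)_{ji} = sum_k A_{jk} B_{ki}.
For i=2, j=3 we need (AB)_{32}:
A_{31} * B_{12} = -5 * -7 = 35
A_{32} * B_{22} = 7 * 3 = 21
A_{33} * B_{32} = -6 * 4 = -24
Sum = 35 + 21 + -24 = 32

32


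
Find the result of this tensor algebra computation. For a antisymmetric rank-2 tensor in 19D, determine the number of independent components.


A antisymmetric rank-2 tensor in d dimensions has d(d-1)/2 independent components.
d = 19
d(d-1)/2 = 19 * 18 / 2 = 342 / 2 = 171

171


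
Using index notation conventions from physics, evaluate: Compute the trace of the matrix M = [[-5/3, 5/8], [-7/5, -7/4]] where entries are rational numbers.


The trace is the sum of diagonal entries.
Diagonal: M[1,1] = -5/3, M[2,2] = -7/4
Tr(M) = -5/3 + -7/4
Computing step by step:
After adding M[1,1]: -5/3
After adding M[2,2]: -41/12
Tr(M) = -41/12

-41/12


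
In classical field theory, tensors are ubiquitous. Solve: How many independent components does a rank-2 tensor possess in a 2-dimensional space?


The number of components of a rank-r tensor in d dimensions is d^r.
Here d = 2 and r = 2.
2^2 = 4

4


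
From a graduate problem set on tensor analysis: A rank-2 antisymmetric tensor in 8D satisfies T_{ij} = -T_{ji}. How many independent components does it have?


An antisymmetric rank-2 tensor satisfies A_{ij} = -A_{ji}, so diagonal entries are zero.
The independent components are the upper-triangular entries: C(n, 2) = n(n-1)/2.
n = 8
C(8, 2) = 8 * 7 / 2 = 56 / 2 = 28

28


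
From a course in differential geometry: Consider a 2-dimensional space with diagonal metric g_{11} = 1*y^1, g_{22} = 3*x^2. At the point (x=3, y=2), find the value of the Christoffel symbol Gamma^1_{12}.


For a diagonal metric, Gamma^k_{ij} = (1/2) g^{kk} (dg_{ik}/dx_j + dg_{jk}/dx_i - dg_{ij}/dx_k).
The metric is diagonal, so g_{ab} = 0 for a != b.
At the given point: g_{11} = 2, g_{22} = 27
g^{11} = 1/2
dg_{11}/dx_2 = dg_{11}/dx_2 = 1
dg_{21}/dx_1 = 0 (off-diagonal)
dg_{12}/dx_1 = 0 (off-diagonal)
Numerator = 1 + 0 - 0 = 1
Gamma^1_{12} = 1 / (2 * 2) = 1/4

1/4


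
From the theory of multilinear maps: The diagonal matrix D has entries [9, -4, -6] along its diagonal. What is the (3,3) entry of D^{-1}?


For a diagonal matrix, the inverse has entries (D^{-1})_{ii} = 1/d_{ii}.
The diagonal entries are: d_{11} = 9, d_{22} = -4, d_{33} = -6
We need (D^{-1})_{33} = 1/d_{33} = 1/-6 = -1/6

-1/6


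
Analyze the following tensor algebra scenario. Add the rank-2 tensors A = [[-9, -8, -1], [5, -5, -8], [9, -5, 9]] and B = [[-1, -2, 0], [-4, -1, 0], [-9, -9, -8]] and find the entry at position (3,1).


Tensor addition is component-wise: (A + B)_{ij} = A_{ij} + B_{ij}.
A_{31} = 9
B_{31} = -9
(A + B)_{31} = 9 + -9 = 0

0


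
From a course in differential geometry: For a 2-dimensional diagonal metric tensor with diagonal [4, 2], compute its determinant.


For a diagonal metric, the determinant is the product of diagonal entries.
Diagonal entries: 4, 2
det(g) = 4 * 2 = 8

8


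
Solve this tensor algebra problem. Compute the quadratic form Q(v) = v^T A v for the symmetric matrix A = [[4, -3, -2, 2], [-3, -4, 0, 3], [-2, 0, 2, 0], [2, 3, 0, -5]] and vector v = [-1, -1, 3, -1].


First compute Av:
(Av)_1 = 4*-1 + -3*-1 + -2*3 + 2*-1 = -9
(Av)_2 = -3*-1 + -4*-1 + 0*3 + 3*-1 = 4
(Av)_3 = -2*-1 + 0*-1 + 2*3 + 0*-1 = 8
(Av)_4 = 2*-1 + 3*-1 + 0*3 + -5*-1 = 0
Av = [-9, 4, 8, 0]
Then v^T (Av) = -1*-9 + -1*4 + 3*8 + -1*0
= 9 + -4 + 24 + 0 = 29

29


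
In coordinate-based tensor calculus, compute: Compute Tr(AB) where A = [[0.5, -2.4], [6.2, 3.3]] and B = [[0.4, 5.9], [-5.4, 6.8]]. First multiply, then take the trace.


Tr(AB) = sum_i (AB)_{ii} where (AB)_{ii} = sum_k A_{ik} B_{ki}.
(AB)_{11} = 0.5*0.4 + -2.4*-5.4 = 13.16
(AB)_{22} = 6.2*5.9 + 3.3*6.8 = 59.02
Tr(AB) = 13.16 + 59.02 = 72.18

72.18


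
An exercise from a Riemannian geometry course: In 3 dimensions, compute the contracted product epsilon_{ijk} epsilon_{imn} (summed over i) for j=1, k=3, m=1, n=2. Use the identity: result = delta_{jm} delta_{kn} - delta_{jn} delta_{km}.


Using the identity: epsilon_{ijk} epsilon_{imn} = delta_{jm} delta_{kn} - delta_{jn} delta_{km}.
delta_{11} = 1
delta_{32} = 0
delta_{12} = 0
delta_{31} = 0
Result = 1 * 0 - 0 * 0 = 0 - 0 = 0

0


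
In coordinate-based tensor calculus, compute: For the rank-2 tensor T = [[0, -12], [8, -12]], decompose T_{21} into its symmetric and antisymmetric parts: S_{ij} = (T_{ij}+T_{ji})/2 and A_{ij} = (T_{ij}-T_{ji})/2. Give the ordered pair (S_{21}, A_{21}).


T_{21} = 8
T_{12} = -12
S_{21} = (8 + -12)/2 = -4/2 = -2
A_{21} = (8 - -12)/2 = 20/2 = 10
Check: S + A = -2 + 10 = 8 = T_{21}.

(-2, 10)


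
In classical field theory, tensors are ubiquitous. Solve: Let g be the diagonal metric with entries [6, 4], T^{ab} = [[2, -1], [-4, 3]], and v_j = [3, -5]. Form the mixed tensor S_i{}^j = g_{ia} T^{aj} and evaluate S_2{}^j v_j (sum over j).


Step 1: lower the first index. For a diagonal metric, g_{ia} T^{aj} = g_{ii} T^{ij} (no sum on i).
g_{22} = 4
S_2{}^1 = 4 * T^{21} = 4 * -4 = -16
S_2{}^2 = 4 * T^{22} = 4 * 3 = 12
Step 2: contract S_2{}^j with v_j.
S_2{}^1 * v_1 = -16 * 3 = -48
S_2{}^2 * v_2 = 12 * -5 = -60
Result = -48 + -60 = -108

-108


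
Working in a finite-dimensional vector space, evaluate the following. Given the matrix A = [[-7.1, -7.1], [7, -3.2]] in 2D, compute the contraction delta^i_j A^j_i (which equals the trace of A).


The contraction (trace) of a rank-2 tensor is the sum of its diagonal elements.
Diagonal entries: A[1,1] = -7.1, A[2,2] = -3.2
Tr(A) = -7.1 + -3.2 = -10.3

-10.3


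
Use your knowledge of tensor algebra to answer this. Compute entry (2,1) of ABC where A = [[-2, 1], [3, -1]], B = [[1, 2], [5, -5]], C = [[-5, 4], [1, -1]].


(ABC)_{21} = sum_m (AB)_{2m} C_{m1}. First compute row 2 of AB.
(AB)_{21} = 3*1 + -1*5 = -2
(AB)_{22} = 3*2 + -1*-5 = 11
Now contract with column 1 of C:
(AB)_{21} * C_{11} = -2 * -5 = 10
(AB)_{22} * C_{21} = 11 * 1 = 11
(ABC)_{21} = 10 + 11 = 21

21


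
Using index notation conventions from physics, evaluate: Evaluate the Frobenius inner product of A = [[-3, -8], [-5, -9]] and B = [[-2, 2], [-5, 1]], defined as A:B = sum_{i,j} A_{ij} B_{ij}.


A:B = sum over all i,j of A_{ij} * B_{ij}.
Row 1: -3*-2=6, -8*2=-16 => row sum = -10
Row 2: -5*-5=25, -9*1=-9 => row sum = 16
Total = -10 + 16 = 6

6


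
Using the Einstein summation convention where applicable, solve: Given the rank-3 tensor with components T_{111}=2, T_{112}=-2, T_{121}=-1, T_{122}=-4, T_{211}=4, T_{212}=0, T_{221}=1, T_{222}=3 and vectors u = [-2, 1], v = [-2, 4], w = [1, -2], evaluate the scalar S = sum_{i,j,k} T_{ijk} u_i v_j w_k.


S = sum over i,j,k of T_{ijk} u_i v_j w_k. Expanding all 8 terms:
T_{111}*u_1*v_1*w_1 = 2*-2*-2*1 = 8  (running total: 8)
T_{112}*u_1*v_1*w_2 = -2*-2*-2*-2 = 16  (running total: 24)
T_{121}*u_1*v_2*w_1 = -1*-2*4*1 = 8  (running total: 32)
T_{122}*u_1*v_2*w_2 = -4*-2*4*-2 = -64  (running total: -32)
T_{211}*u_2*v_1*w_1 = 4*1*-2*1 = -8  (running total: -40)
T_{212}*u_2*v_1*w_2 = 0*1*-2*-2 = 0  (running total: -40)
T_{221}*u_2*v_2*w_1 = 1*1*4*1 = 4  (running total: -36)
T_{222}*u_2*v_2*w_2 = 3*1*4*-2 = -24  (running total: -60)
S = -60

-60
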